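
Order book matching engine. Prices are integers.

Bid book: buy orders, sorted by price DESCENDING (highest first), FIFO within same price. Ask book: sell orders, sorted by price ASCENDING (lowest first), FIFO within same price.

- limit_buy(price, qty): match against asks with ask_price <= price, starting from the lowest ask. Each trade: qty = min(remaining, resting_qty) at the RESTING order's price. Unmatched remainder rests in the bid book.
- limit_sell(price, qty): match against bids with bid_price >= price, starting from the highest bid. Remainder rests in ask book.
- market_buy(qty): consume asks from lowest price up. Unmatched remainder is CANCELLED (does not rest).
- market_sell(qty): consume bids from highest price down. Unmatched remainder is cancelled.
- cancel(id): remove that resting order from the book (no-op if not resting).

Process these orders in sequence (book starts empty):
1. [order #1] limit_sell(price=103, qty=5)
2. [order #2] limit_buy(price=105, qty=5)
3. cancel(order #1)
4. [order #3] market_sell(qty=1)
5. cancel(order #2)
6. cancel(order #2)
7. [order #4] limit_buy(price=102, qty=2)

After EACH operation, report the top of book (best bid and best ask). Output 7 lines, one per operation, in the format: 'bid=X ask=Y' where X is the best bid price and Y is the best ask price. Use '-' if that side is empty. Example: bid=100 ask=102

Answer: bid=- ask=103
bid=- ask=-
bid=- ask=-
bid=- ask=-
bid=- ask=-
bid=- ask=-
bid=102 ask=-

Derivation:
After op 1 [order #1] limit_sell(price=103, qty=5): fills=none; bids=[-] asks=[#1:5@103]
After op 2 [order #2] limit_buy(price=105, qty=5): fills=#2x#1:5@103; bids=[-] asks=[-]
After op 3 cancel(order #1): fills=none; bids=[-] asks=[-]
After op 4 [order #3] market_sell(qty=1): fills=none; bids=[-] asks=[-]
After op 5 cancel(order #2): fills=none; bids=[-] asks=[-]
After op 6 cancel(order #2): fills=none; bids=[-] asks=[-]
After op 7 [order #4] limit_buy(price=102, qty=2): fills=none; bids=[#4:2@102] asks=[-]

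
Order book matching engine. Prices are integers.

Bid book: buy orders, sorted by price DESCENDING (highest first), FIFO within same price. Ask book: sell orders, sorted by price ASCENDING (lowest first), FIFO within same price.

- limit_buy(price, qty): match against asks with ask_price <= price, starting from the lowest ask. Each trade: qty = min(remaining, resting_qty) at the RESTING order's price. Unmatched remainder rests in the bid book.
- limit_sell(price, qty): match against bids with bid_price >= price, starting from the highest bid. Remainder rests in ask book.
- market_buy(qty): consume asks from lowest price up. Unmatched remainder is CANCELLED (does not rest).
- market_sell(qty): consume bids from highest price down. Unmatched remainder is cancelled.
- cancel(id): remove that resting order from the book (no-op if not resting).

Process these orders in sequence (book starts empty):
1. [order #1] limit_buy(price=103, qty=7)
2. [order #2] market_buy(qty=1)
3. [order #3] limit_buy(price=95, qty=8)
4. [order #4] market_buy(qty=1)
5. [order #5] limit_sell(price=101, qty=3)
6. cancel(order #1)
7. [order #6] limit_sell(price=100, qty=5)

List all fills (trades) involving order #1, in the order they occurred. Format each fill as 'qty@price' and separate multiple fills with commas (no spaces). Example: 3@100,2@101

Answer: 3@103

Derivation:
After op 1 [order #1] limit_buy(price=103, qty=7): fills=none; bids=[#1:7@103] asks=[-]
After op 2 [order #2] market_buy(qty=1): fills=none; bids=[#1:7@103] asks=[-]
After op 3 [order #3] limit_buy(price=95, qty=8): fills=none; bids=[#1:7@103 #3:8@95] asks=[-]
After op 4 [order #4] market_buy(qty=1): fills=none; bids=[#1:7@103 #3:8@95] asks=[-]
After op 5 [order #5] limit_sell(price=101, qty=3): fills=#1x#5:3@103; bids=[#1:4@103 #3:8@95] asks=[-]
After op 6 cancel(order #1): fills=none; bids=[#3:8@95] asks=[-]
After op 7 [order #6] limit_sell(price=100, qty=5): fills=none; bids=[#3:8@95] asks=[#6:5@100]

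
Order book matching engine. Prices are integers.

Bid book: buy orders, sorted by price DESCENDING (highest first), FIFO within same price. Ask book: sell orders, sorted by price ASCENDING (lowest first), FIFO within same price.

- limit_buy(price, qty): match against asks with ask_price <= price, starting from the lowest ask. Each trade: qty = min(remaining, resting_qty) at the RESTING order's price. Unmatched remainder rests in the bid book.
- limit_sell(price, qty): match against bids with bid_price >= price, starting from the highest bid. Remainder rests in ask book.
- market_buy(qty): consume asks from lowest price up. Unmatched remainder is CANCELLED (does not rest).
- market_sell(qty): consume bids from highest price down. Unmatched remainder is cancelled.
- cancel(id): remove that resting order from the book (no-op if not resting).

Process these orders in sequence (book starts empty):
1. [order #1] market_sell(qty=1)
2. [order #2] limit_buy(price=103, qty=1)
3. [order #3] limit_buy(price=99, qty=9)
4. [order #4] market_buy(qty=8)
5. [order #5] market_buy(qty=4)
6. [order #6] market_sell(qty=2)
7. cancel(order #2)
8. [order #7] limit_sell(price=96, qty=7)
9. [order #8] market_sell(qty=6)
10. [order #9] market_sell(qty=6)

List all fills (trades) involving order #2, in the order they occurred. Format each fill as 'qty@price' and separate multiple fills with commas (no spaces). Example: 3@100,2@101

Answer: 1@103

Derivation:
After op 1 [order #1] market_sell(qty=1): fills=none; bids=[-] asks=[-]
After op 2 [order #2] limit_buy(price=103, qty=1): fills=none; bids=[#2:1@103] asks=[-]
After op 3 [order #3] limit_buy(price=99, qty=9): fills=none; bids=[#2:1@103 #3:9@99] asks=[-]
After op 4 [order #4] market_buy(qty=8): fills=none; bids=[#2:1@103 #3:9@99] asks=[-]
After op 5 [order #5] market_buy(qty=4): fills=none; bids=[#2:1@103 #3:9@99] asks=[-]
After op 6 [order #6] market_sell(qty=2): fills=#2x#6:1@103 #3x#6:1@99; bids=[#3:8@99] asks=[-]
After op 7 cancel(order #2): fills=none; bids=[#3:8@99] asks=[-]
After op 8 [order #7] limit_sell(price=96, qty=7): fills=#3x#7:7@99; bids=[#3:1@99] asks=[-]
After op 9 [order #8] market_sell(qty=6): fills=#3x#8:1@99; bids=[-] asks=[-]
After op 10 [order #9] market_sell(qty=6): fills=none; bids=[-] asks=[-]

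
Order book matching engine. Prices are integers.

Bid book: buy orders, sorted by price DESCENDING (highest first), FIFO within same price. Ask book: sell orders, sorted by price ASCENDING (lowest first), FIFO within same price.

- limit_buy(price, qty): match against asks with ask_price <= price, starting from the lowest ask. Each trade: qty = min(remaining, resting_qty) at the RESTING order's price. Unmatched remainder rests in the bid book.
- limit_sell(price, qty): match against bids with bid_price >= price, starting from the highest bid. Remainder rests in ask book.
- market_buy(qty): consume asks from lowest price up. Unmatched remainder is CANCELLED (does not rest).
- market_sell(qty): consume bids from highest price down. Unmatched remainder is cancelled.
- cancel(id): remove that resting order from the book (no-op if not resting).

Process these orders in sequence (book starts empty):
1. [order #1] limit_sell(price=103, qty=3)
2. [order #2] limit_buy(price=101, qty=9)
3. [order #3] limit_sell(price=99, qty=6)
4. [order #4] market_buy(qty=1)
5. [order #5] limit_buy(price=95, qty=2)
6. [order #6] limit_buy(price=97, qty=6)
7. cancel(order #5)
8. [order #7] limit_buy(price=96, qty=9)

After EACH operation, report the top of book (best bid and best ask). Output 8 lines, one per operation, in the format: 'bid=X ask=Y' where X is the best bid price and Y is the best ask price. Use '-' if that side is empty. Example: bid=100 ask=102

After op 1 [order #1] limit_sell(price=103, qty=3): fills=none; bids=[-] asks=[#1:3@103]
After op 2 [order #2] limit_buy(price=101, qty=9): fills=none; bids=[#2:9@101] asks=[#1:3@103]
After op 3 [order #3] limit_sell(price=99, qty=6): fills=#2x#3:6@101; bids=[#2:3@101] asks=[#1:3@103]
After op 4 [order #4] market_buy(qty=1): fills=#4x#1:1@103; bids=[#2:3@101] asks=[#1:2@103]
After op 5 [order #5] limit_buy(price=95, qty=2): fills=none; bids=[#2:3@101 #5:2@95] asks=[#1:2@103]
After op 6 [order #6] limit_buy(price=97, qty=6): fills=none; bids=[#2:3@101 #6:6@97 #5:2@95] asks=[#1:2@103]
After op 7 cancel(order #5): fills=none; bids=[#2:3@101 #6:6@97] asks=[#1:2@103]
After op 8 [order #7] limit_buy(price=96, qty=9): fills=none; bids=[#2:3@101 #6:6@97 #7:9@96] asks=[#1:2@103]

Answer: bid=- ask=103
bid=101 ask=103
bid=101 ask=103
bid=101 ask=103
bid=101 ask=103
bid=101 ask=103
bid=101 ask=103
bid=101 ask=103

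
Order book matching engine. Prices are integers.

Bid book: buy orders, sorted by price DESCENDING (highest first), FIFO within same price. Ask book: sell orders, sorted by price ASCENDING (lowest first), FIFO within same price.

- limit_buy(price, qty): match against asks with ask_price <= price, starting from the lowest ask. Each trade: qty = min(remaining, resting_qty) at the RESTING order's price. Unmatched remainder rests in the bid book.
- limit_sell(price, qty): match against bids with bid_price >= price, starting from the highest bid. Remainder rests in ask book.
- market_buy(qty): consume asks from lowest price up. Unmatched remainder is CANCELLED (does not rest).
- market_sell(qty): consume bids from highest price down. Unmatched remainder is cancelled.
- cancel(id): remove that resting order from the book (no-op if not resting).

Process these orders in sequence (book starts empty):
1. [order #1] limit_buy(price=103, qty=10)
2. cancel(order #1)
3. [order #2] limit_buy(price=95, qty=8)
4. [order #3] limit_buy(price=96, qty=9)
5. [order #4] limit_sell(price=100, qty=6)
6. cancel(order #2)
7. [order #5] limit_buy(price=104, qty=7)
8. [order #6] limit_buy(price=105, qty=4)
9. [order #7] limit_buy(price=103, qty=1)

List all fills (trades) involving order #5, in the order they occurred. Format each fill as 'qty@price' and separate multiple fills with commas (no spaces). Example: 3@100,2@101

After op 1 [order #1] limit_buy(price=103, qty=10): fills=none; bids=[#1:10@103] asks=[-]
After op 2 cancel(order #1): fills=none; bids=[-] asks=[-]
After op 3 [order #2] limit_buy(price=95, qty=8): fills=none; bids=[#2:8@95] asks=[-]
After op 4 [order #3] limit_buy(price=96, qty=9): fills=none; bids=[#3:9@96 #2:8@95] asks=[-]
After op 5 [order #4] limit_sell(price=100, qty=6): fills=none; bids=[#3:9@96 #2:8@95] asks=[#4:6@100]
After op 6 cancel(order #2): fills=none; bids=[#3:9@96] asks=[#4:6@100]
After op 7 [order #5] limit_buy(price=104, qty=7): fills=#5x#4:6@100; bids=[#5:1@104 #3:9@96] asks=[-]
After op 8 [order #6] limit_buy(price=105, qty=4): fills=none; bids=[#6:4@105 #5:1@104 #3:9@96] asks=[-]
After op 9 [order #7] limit_buy(price=103, qty=1): fills=none; bids=[#6:4@105 #5:1@104 #7:1@103 #3:9@96] asks=[-]

Answer: 6@100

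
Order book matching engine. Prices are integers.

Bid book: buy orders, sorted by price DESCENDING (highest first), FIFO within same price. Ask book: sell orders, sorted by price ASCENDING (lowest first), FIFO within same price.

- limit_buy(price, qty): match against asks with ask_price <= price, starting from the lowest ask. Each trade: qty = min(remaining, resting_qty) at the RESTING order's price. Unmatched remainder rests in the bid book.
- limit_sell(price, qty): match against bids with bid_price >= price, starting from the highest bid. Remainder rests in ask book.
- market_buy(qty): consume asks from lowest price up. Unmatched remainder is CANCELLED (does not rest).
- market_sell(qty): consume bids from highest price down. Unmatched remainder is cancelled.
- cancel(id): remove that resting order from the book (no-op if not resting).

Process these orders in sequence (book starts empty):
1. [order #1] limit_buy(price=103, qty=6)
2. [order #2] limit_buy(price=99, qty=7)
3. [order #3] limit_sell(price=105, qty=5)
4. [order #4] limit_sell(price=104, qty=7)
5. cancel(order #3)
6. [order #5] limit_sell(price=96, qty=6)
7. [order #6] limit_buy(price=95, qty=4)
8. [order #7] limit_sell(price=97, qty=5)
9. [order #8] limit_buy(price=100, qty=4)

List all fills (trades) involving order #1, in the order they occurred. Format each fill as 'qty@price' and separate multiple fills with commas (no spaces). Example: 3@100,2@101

After op 1 [order #1] limit_buy(price=103, qty=6): fills=none; bids=[#1:6@103] asks=[-]
After op 2 [order #2] limit_buy(price=99, qty=7): fills=none; bids=[#1:6@103 #2:7@99] asks=[-]
After op 3 [order #3] limit_sell(price=105, qty=5): fills=none; bids=[#1:6@103 #2:7@99] asks=[#3:5@105]
After op 4 [order #4] limit_sell(price=104, qty=7): fills=none; bids=[#1:6@103 #2:7@99] asks=[#4:7@104 #3:5@105]
After op 5 cancel(order #3): fills=none; bids=[#1:6@103 #2:7@99] asks=[#4:7@104]
After op 6 [order #5] limit_sell(price=96, qty=6): fills=#1x#5:6@103; bids=[#2:7@99] asks=[#4:7@104]
After op 7 [order #6] limit_buy(price=95, qty=4): fills=none; bids=[#2:7@99 #6:4@95] asks=[#4:7@104]
After op 8 [order #7] limit_sell(price=97, qty=5): fills=#2x#7:5@99; bids=[#2:2@99 #6:4@95] asks=[#4:7@104]
After op 9 [order #8] limit_buy(price=100, qty=4): fills=none; bids=[#8:4@100 #2:2@99 #6:4@95] asks=[#4:7@104]

Answer: 6@103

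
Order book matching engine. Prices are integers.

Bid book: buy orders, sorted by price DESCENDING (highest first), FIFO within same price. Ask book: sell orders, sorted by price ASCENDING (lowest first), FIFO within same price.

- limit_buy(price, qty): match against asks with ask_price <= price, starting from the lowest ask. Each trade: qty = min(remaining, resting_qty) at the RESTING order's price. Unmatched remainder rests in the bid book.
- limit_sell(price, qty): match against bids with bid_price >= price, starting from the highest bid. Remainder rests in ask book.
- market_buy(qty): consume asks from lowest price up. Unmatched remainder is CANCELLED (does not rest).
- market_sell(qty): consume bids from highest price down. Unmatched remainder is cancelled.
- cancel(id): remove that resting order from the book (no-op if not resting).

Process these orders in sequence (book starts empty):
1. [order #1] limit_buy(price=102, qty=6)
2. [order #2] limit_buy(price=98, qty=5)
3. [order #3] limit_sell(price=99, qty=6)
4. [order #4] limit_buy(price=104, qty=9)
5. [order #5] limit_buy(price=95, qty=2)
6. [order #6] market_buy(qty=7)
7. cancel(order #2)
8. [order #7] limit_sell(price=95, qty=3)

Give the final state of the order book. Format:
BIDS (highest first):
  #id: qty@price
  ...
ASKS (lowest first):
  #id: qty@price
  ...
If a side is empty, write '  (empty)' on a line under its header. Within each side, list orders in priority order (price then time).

After op 1 [order #1] limit_buy(price=102, qty=6): fills=none; bids=[#1:6@102] asks=[-]
After op 2 [order #2] limit_buy(price=98, qty=5): fills=none; bids=[#1:6@102 #2:5@98] asks=[-]
After op 3 [order #3] limit_sell(price=99, qty=6): fills=#1x#3:6@102; bids=[#2:5@98] asks=[-]
After op 4 [order #4] limit_buy(price=104, qty=9): fills=none; bids=[#4:9@104 #2:5@98] asks=[-]
After op 5 [order #5] limit_buy(price=95, qty=2): fills=none; bids=[#4:9@104 #2:5@98 #5:2@95] asks=[-]
After op 6 [order #6] market_buy(qty=7): fills=none; bids=[#4:9@104 #2:5@98 #5:2@95] asks=[-]
After op 7 cancel(order #2): fills=none; bids=[#4:9@104 #5:2@95] asks=[-]
After op 8 [order #7] limit_sell(price=95, qty=3): fills=#4x#7:3@104; bids=[#4:6@104 #5:2@95] asks=[-]

Answer: BIDS (highest first):
  #4: 6@104
  #5: 2@95
ASKS (lowest first):
  (empty)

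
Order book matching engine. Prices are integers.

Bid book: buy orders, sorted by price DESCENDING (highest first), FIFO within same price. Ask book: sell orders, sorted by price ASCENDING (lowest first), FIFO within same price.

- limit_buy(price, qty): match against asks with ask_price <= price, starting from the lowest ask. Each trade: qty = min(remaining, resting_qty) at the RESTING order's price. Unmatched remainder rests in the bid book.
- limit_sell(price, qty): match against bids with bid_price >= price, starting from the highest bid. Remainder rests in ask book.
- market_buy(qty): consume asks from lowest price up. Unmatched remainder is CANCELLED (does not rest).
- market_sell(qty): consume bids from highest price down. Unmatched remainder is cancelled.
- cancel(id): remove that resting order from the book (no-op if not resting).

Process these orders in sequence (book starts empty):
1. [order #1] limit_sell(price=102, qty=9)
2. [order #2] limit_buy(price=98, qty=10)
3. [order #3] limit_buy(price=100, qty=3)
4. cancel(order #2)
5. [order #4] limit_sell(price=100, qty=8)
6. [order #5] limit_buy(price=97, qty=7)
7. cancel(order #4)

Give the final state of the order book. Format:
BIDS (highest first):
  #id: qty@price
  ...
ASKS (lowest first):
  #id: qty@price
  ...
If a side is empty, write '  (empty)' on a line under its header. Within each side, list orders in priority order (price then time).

After op 1 [order #1] limit_sell(price=102, qty=9): fills=none; bids=[-] asks=[#1:9@102]
After op 2 [order #2] limit_buy(price=98, qty=10): fills=none; bids=[#2:10@98] asks=[#1:9@102]
After op 3 [order #3] limit_buy(price=100, qty=3): fills=none; bids=[#3:3@100 #2:10@98] asks=[#1:9@102]
After op 4 cancel(order #2): fills=none; bids=[#3:3@100] asks=[#1:9@102]
After op 5 [order #4] limit_sell(price=100, qty=8): fills=#3x#4:3@100; bids=[-] asks=[#4:5@100 #1:9@102]
After op 6 [order #5] limit_buy(price=97, qty=7): fills=none; bids=[#5:7@97] asks=[#4:5@100 #1:9@102]
After op 7 cancel(order #4): fills=none; bids=[#5:7@97] asks=[#1:9@102]

Answer: BIDS (highest first):
  #5: 7@97
ASKS (lowest first):
  #1: 9@102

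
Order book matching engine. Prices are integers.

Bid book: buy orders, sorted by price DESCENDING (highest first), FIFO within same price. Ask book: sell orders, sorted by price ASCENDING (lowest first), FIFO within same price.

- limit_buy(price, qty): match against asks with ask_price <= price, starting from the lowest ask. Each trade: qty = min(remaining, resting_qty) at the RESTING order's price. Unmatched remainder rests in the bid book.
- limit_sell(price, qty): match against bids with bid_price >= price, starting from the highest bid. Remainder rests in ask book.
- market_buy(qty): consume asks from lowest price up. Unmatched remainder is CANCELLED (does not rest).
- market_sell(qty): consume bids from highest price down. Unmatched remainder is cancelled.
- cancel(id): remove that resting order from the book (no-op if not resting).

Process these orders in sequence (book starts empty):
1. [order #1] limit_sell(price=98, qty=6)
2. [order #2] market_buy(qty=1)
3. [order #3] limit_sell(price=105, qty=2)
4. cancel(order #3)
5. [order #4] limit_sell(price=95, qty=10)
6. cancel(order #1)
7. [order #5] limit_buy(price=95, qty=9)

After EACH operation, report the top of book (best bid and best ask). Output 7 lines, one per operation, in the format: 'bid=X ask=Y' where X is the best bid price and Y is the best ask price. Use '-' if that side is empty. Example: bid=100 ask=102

Answer: bid=- ask=98
bid=- ask=98
bid=- ask=98
bid=- ask=98
bid=- ask=95
bid=- ask=95
bid=- ask=95

Derivation:
After op 1 [order #1] limit_sell(price=98, qty=6): fills=none; bids=[-] asks=[#1:6@98]
After op 2 [order #2] market_buy(qty=1): fills=#2x#1:1@98; bids=[-] asks=[#1:5@98]
After op 3 [order #3] limit_sell(price=105, qty=2): fills=none; bids=[-] asks=[#1:5@98 #3:2@105]
After op 4 cancel(order #3): fills=none; bids=[-] asks=[#1:5@98]
After op 5 [order #4] limit_sell(price=95, qty=10): fills=none; bids=[-] asks=[#4:10@95 #1:5@98]
After op 6 cancel(order #1): fills=none; bids=[-] asks=[#4:10@95]
After op 7 [order #5] limit_buy(price=95, qty=9): fills=#5x#4:9@95; bids=[-] asks=[#4:1@95]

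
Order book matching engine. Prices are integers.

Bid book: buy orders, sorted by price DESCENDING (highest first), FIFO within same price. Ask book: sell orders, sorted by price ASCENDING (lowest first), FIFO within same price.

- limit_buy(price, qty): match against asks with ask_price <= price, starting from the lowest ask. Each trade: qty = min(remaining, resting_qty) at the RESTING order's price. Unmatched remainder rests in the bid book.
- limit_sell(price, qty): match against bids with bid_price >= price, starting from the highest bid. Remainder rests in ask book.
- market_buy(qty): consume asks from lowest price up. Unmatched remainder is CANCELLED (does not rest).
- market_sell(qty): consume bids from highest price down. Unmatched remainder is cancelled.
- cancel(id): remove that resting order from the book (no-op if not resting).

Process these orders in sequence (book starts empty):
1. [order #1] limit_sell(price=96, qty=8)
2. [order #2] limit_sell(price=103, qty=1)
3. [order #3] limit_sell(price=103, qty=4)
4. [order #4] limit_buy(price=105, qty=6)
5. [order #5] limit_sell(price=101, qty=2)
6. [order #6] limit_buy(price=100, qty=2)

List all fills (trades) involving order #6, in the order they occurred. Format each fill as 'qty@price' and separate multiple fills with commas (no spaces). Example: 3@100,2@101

After op 1 [order #1] limit_sell(price=96, qty=8): fills=none; bids=[-] asks=[#1:8@96]
After op 2 [order #2] limit_sell(price=103, qty=1): fills=none; bids=[-] asks=[#1:8@96 #2:1@103]
After op 3 [order #3] limit_sell(price=103, qty=4): fills=none; bids=[-] asks=[#1:8@96 #2:1@103 #3:4@103]
After op 4 [order #4] limit_buy(price=105, qty=6): fills=#4x#1:6@96; bids=[-] asks=[#1:2@96 #2:1@103 #3:4@103]
After op 5 [order #5] limit_sell(price=101, qty=2): fills=none; bids=[-] asks=[#1:2@96 #5:2@101 #2:1@103 #3:4@103]
After op 6 [order #6] limit_buy(price=100, qty=2): fills=#6x#1:2@96; bids=[-] asks=[#5:2@101 #2:1@103 #3:4@103]

Answer: 2@96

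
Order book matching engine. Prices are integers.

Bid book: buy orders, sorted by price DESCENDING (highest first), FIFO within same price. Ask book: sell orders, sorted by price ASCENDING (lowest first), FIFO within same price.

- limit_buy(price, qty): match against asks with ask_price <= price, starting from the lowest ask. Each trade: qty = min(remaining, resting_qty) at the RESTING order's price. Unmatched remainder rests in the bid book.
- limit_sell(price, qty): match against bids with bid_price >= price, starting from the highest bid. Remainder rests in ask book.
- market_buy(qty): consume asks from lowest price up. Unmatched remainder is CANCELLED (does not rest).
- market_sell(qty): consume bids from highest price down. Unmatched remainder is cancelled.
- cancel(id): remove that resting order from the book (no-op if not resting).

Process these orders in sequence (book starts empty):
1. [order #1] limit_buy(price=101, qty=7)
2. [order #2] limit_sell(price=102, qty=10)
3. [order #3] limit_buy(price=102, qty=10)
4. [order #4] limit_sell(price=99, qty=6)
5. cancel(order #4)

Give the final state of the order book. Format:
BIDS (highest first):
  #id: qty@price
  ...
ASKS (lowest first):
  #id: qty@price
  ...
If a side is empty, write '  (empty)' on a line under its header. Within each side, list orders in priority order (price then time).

After op 1 [order #1] limit_buy(price=101, qty=7): fills=none; bids=[#1:7@101] asks=[-]
After op 2 [order #2] limit_sell(price=102, qty=10): fills=none; bids=[#1:7@101] asks=[#2:10@102]
After op 3 [order #3] limit_buy(price=102, qty=10): fills=#3x#2:10@102; bids=[#1:7@101] asks=[-]
After op 4 [order #4] limit_sell(price=99, qty=6): fills=#1x#4:6@101; bids=[#1:1@101] asks=[-]
After op 5 cancel(order #4): fills=none; bids=[#1:1@101] asks=[-]

Answer: BIDS (highest first):
  #1: 1@101
ASKS (lowest first):
  (empty)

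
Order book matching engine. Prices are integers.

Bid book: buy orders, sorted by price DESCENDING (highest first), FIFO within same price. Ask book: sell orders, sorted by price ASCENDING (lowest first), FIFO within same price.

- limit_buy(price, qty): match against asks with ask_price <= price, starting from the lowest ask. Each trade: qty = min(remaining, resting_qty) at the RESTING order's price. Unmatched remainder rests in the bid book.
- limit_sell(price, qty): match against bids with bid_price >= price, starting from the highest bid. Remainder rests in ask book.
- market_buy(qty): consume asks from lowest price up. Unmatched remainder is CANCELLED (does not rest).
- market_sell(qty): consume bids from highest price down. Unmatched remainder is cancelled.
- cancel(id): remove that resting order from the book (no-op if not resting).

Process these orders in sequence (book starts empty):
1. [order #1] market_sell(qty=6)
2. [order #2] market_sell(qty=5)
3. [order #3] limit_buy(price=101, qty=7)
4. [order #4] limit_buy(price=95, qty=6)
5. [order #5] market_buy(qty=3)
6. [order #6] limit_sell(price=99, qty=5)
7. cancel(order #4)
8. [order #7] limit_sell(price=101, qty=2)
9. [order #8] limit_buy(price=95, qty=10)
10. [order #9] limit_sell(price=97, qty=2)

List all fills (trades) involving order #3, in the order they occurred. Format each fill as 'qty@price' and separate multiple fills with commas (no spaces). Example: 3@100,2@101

After op 1 [order #1] market_sell(qty=6): fills=none; bids=[-] asks=[-]
After op 2 [order #2] market_sell(qty=5): fills=none; bids=[-] asks=[-]
After op 3 [order #3] limit_buy(price=101, qty=7): fills=none; bids=[#3:7@101] asks=[-]
After op 4 [order #4] limit_buy(price=95, qty=6): fills=none; bids=[#3:7@101 #4:6@95] asks=[-]
After op 5 [order #5] market_buy(qty=3): fills=none; bids=[#3:7@101 #4:6@95] asks=[-]
After op 6 [order #6] limit_sell(price=99, qty=5): fills=#3x#6:5@101; bids=[#3:2@101 #4:6@95] asks=[-]
After op 7 cancel(order #4): fills=none; bids=[#3:2@101] asks=[-]
After op 8 [order #7] limit_sell(price=101, qty=2): fills=#3x#7:2@101; bids=[-] asks=[-]
After op 9 [order #8] limit_buy(price=95, qty=10): fills=none; bids=[#8:10@95] asks=[-]
After op 10 [order #9] limit_sell(price=97, qty=2): fills=none; bids=[#8:10@95] asks=[#9:2@97]

Answer: 5@101,2@101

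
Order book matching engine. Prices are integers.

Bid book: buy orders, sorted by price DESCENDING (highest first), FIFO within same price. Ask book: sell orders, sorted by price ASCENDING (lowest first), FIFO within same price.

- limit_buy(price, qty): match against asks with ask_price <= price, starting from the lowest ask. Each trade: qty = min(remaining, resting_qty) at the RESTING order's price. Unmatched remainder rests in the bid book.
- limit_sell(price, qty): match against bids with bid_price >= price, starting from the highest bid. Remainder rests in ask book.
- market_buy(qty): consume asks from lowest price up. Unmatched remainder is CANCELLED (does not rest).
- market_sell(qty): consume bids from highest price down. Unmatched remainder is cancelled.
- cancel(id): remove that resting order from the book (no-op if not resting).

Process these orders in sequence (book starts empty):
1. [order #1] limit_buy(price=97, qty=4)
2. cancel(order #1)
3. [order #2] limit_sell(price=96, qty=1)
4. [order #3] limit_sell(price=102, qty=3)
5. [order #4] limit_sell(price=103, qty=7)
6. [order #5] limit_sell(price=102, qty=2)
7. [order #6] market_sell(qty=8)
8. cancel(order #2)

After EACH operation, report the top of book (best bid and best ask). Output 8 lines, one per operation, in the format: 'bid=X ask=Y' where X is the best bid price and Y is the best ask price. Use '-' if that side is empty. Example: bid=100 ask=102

Answer: bid=97 ask=-
bid=- ask=-
bid=- ask=96
bid=- ask=96
bid=- ask=96
bid=- ask=96
bid=- ask=96
bid=- ask=102

Derivation:
After op 1 [order #1] limit_buy(price=97, qty=4): fills=none; bids=[#1:4@97] asks=[-]
After op 2 cancel(order #1): fills=none; bids=[-] asks=[-]
After op 3 [order #2] limit_sell(price=96, qty=1): fills=none; bids=[-] asks=[#2:1@96]
After op 4 [order #3] limit_sell(price=102, qty=3): fills=none; bids=[-] asks=[#2:1@96 #3:3@102]
After op 5 [order #4] limit_sell(price=103, qty=7): fills=none; bids=[-] asks=[#2:1@96 #3:3@102 #4:7@103]
After op 6 [order #5] limit_sell(price=102, qty=2): fills=none; bids=[-] asks=[#2:1@96 #3:3@102 #5:2@102 #4:7@103]
After op 7 [order #6] market_sell(qty=8): fills=none; bids=[-] asks=[#2:1@96 #3:3@102 #5:2@102 #4:7@103]
After op 8 cancel(order #2): fills=none; bids=[-] asks=[#3:3@102 #5:2@102 #4:7@103]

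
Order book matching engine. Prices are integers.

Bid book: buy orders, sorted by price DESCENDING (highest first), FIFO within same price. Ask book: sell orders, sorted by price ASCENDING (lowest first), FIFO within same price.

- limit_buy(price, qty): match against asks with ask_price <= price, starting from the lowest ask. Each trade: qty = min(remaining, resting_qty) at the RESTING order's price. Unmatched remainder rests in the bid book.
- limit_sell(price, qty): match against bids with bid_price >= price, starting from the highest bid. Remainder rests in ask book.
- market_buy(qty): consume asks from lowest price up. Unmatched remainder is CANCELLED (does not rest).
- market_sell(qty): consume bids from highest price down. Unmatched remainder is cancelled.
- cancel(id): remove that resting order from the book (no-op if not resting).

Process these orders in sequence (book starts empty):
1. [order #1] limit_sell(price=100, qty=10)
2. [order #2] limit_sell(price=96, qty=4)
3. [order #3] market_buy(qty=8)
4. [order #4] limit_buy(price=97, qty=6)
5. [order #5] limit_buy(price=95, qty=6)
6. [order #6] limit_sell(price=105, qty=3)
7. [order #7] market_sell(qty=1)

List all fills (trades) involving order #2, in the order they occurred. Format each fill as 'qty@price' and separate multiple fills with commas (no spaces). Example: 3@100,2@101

Answer: 4@96

Derivation:
After op 1 [order #1] limit_sell(price=100, qty=10): fills=none; bids=[-] asks=[#1:10@100]
After op 2 [order #2] limit_sell(price=96, qty=4): fills=none; bids=[-] asks=[#2:4@96 #1:10@100]
After op 3 [order #3] market_buy(qty=8): fills=#3x#2:4@96 #3x#1:4@100; bids=[-] asks=[#1:6@100]
After op 4 [order #4] limit_buy(price=97, qty=6): fills=none; bids=[#4:6@97] asks=[#1:6@100]
After op 5 [order #5] limit_buy(price=95, qty=6): fills=none; bids=[#4:6@97 #5:6@95] asks=[#1:6@100]
After op 6 [order #6] limit_sell(price=105, qty=3): fills=none; bids=[#4:6@97 #5:6@95] asks=[#1:6@100 #6:3@105]
After op 7 [order #7] market_sell(qty=1): fills=#4x#7:1@97; bids=[#4:5@97 #5:6@95] asks=[#1:6@100 #6:3@105]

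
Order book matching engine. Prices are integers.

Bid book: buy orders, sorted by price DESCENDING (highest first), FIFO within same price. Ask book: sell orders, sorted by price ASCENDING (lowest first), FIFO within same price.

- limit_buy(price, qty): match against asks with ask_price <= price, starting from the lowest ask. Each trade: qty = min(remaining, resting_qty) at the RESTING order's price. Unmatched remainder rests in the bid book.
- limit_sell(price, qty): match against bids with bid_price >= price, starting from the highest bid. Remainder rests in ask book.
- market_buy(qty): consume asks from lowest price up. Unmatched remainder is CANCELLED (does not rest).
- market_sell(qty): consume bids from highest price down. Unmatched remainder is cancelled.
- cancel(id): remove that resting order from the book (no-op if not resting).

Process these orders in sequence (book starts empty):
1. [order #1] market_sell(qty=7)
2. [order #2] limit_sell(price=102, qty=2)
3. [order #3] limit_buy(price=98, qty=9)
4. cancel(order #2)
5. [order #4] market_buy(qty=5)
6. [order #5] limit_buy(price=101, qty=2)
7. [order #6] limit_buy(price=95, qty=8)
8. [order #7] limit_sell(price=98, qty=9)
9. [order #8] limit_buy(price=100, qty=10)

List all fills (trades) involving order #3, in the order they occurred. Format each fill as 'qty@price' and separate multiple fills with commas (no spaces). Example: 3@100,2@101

Answer: 7@98

Derivation:
After op 1 [order #1] market_sell(qty=7): fills=none; bids=[-] asks=[-]
After op 2 [order #2] limit_sell(price=102, qty=2): fills=none; bids=[-] asks=[#2:2@102]
After op 3 [order #3] limit_buy(price=98, qty=9): fills=none; bids=[#3:9@98] asks=[#2:2@102]
After op 4 cancel(order #2): fills=none; bids=[#3:9@98] asks=[-]
After op 5 [order #4] market_buy(qty=5): fills=none; bids=[#3:9@98] asks=[-]
After op 6 [order #5] limit_buy(price=101, qty=2): fills=none; bids=[#5:2@101 #3:9@98] asks=[-]
After op 7 [order #6] limit_buy(price=95, qty=8): fills=none; bids=[#5:2@101 #3:9@98 #6:8@95] asks=[-]
After op 8 [order #7] limit_sell(price=98, qty=9): fills=#5x#7:2@101 #3x#7:7@98; bids=[#3:2@98 #6:8@95] asks=[-]
After op 9 [order #8] limit_buy(price=100, qty=10): fills=none; bids=[#8:10@100 #3:2@98 #6:8@95] asks=[-]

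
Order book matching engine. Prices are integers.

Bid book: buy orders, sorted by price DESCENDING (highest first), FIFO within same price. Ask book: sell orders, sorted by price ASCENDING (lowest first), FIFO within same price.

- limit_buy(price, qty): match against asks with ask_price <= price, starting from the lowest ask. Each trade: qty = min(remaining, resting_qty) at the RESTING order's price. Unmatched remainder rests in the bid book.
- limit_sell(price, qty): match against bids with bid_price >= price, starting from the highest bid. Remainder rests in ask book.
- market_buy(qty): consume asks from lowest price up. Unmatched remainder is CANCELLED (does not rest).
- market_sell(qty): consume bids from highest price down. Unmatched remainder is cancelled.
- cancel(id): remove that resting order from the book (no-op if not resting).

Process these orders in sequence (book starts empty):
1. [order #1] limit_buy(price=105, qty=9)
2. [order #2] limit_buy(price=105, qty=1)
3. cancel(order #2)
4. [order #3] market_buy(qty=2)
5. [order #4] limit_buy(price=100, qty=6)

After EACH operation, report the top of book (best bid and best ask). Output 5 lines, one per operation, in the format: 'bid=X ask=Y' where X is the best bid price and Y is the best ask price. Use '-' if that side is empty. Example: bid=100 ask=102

Answer: bid=105 ask=-
bid=105 ask=-
bid=105 ask=-
bid=105 ask=-
bid=105 ask=-

Derivation:
After op 1 [order #1] limit_buy(price=105, qty=9): fills=none; bids=[#1:9@105] asks=[-]
After op 2 [order #2] limit_buy(price=105, qty=1): fills=none; bids=[#1:9@105 #2:1@105] asks=[-]
After op 3 cancel(order #2): fills=none; bids=[#1:9@105] asks=[-]
After op 4 [order #3] market_buy(qty=2): fills=none; bids=[#1:9@105] asks=[-]
After op 5 [order #4] limit_buy(price=100, qty=6): fills=none; bids=[#1:9@105 #4:6@100] asks=[-]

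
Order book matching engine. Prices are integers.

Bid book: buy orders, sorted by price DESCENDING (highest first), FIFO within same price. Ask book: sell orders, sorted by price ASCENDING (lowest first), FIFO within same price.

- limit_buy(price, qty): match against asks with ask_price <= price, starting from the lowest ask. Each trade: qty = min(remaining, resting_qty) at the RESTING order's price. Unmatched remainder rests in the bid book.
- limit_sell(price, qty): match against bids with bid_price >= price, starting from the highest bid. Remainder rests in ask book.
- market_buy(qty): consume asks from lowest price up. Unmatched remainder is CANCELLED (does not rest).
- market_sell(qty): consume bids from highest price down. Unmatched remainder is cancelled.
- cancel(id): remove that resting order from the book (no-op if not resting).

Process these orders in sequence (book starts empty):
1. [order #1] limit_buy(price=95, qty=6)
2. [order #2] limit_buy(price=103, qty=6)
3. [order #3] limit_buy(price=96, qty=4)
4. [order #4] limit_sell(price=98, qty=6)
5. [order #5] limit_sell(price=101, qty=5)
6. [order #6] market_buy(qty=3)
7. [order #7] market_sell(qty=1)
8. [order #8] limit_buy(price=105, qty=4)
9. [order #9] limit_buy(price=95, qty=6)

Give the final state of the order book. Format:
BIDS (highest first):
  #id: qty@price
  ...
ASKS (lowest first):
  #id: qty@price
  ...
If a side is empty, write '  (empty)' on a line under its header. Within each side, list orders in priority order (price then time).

Answer: BIDS (highest first):
  #8: 2@105
  #3: 3@96
  #1: 6@95
  #9: 6@95
ASKS (lowest first):
  (empty)

Derivation:
After op 1 [order #1] limit_buy(price=95, qty=6): fills=none; bids=[#1:6@95] asks=[-]
After op 2 [order #2] limit_buy(price=103, qty=6): fills=none; bids=[#2:6@103 #1:6@95] asks=[-]
After op 3 [order #3] limit_buy(price=96, qty=4): fills=none; bids=[#2:6@103 #3:4@96 #1:6@95] asks=[-]
After op 4 [order #4] limit_sell(price=98, qty=6): fills=#2x#4:6@103; bids=[#3:4@96 #1:6@95] asks=[-]
After op 5 [order #5] limit_sell(price=101, qty=5): fills=none; bids=[#3:4@96 #1:6@95] asks=[#5:5@101]
After op 6 [order #6] market_buy(qty=3): fills=#6x#5:3@101; bids=[#3:4@96 #1:6@95] asks=[#5:2@101]
After op 7 [order #7] market_sell(qty=1): fills=#3x#7:1@96; bids=[#3:3@96 #1:6@95] asks=[#5:2@101]
After op 8 [order #8] limit_buy(price=105, qty=4): fills=#8x#5:2@101; bids=[#8:2@105 #3:3@96 #1:6@95] asks=[-]
After op 9 [order #9] limit_buy(price=95, qty=6): fills=none; bids=[#8:2@105 #3:3@96 #1:6@95 #9:6@95] asks=[-]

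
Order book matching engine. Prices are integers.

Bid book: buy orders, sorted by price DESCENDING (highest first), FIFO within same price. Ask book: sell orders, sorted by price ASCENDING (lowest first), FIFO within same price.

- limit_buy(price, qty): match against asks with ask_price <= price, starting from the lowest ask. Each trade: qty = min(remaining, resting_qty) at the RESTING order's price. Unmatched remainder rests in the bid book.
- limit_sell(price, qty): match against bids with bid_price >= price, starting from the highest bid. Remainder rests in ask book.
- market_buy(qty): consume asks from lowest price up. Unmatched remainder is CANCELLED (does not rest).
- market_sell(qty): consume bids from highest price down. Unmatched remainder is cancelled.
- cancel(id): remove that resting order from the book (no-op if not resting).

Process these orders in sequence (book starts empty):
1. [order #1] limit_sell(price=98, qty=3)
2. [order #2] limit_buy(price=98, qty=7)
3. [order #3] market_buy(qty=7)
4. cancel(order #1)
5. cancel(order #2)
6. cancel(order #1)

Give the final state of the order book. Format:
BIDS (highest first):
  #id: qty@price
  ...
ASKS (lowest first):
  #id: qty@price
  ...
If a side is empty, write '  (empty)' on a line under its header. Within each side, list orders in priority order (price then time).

After op 1 [order #1] limit_sell(price=98, qty=3): fills=none; bids=[-] asks=[#1:3@98]
After op 2 [order #2] limit_buy(price=98, qty=7): fills=#2x#1:3@98; bids=[#2:4@98] asks=[-]
After op 3 [order #3] market_buy(qty=7): fills=none; bids=[#2:4@98] asks=[-]
After op 4 cancel(order #1): fills=none; bids=[#2:4@98] asks=[-]
After op 5 cancel(order #2): fills=none; bids=[-] asks=[-]
After op 6 cancel(order #1): fills=none; bids=[-] asks=[-]

Answer: BIDS (highest first):
  (empty)
ASKS (lowest first):
  (empty)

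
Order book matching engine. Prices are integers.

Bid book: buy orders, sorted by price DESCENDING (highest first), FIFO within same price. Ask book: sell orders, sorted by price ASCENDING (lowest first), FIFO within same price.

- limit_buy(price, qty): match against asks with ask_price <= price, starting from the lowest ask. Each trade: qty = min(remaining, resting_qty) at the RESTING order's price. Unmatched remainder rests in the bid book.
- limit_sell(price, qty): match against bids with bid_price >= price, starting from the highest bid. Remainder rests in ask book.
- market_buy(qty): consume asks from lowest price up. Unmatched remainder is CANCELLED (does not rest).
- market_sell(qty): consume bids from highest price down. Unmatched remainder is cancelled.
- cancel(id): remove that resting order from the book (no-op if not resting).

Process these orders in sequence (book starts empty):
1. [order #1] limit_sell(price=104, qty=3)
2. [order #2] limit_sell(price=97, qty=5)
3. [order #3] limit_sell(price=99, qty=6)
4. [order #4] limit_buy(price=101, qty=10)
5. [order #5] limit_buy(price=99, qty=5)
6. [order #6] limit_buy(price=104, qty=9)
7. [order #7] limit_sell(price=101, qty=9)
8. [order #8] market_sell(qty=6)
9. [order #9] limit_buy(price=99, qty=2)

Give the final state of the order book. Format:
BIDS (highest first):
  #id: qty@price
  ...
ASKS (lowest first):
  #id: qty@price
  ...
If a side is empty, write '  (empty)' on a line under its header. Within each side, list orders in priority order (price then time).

After op 1 [order #1] limit_sell(price=104, qty=3): fills=none; bids=[-] asks=[#1:3@104]
After op 2 [order #2] limit_sell(price=97, qty=5): fills=none; bids=[-] asks=[#2:5@97 #1:3@104]
After op 3 [order #3] limit_sell(price=99, qty=6): fills=none; bids=[-] asks=[#2:5@97 #3:6@99 #1:3@104]
After op 4 [order #4] limit_buy(price=101, qty=10): fills=#4x#2:5@97 #4x#3:5@99; bids=[-] asks=[#3:1@99 #1:3@104]
After op 5 [order #5] limit_buy(price=99, qty=5): fills=#5x#3:1@99; bids=[#5:4@99] asks=[#1:3@104]
After op 6 [order #6] limit_buy(price=104, qty=9): fills=#6x#1:3@104; bids=[#6:6@104 #5:4@99] asks=[-]
After op 7 [order #7] limit_sell(price=101, qty=9): fills=#6x#7:6@104; bids=[#5:4@99] asks=[#7:3@101]
After op 8 [order #8] market_sell(qty=6): fills=#5x#8:4@99; bids=[-] asks=[#7:3@101]
After op 9 [order #9] limit_buy(price=99, qty=2): fills=none; bids=[#9:2@99] asks=[#7:3@101]

Answer: BIDS (highest first):
  #9: 2@99
ASKS (lowest first):
  #7: 3@101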